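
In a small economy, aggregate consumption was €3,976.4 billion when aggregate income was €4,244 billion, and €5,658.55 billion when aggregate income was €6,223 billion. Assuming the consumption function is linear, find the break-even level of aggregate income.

MPC = (5658.55 − 3976.4)/(6223 − 4244) = 1682.15/1979 = 0.85
a = 3976.4 − 0.85(4244) = 3976.4 − 3607.4 = 369
Break-even: Y = a/(1−MPC) = 369/0.15 = 2460

Y = 2460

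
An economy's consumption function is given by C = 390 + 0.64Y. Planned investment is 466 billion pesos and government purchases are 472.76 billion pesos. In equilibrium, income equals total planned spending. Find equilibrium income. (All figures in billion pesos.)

Y = 3691

Y = C + I + G = 390 + 0.64Y + 466 + 472.76
Y − 0.64Y = 1328.76
0.36Y = 1328.76, so Y = 1328.76/0.36 = 3691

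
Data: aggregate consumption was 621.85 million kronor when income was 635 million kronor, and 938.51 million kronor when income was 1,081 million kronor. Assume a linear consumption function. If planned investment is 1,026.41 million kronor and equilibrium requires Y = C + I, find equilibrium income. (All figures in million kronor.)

Y = 4129

MPC = (938.51 − 621.85)/(1081 − 635) = 316.66/446 = 0.71
a = 621.85 − 0.71(635) = 171
Equilibrium: Y = 171 + 0.71Y + 1026.41
0.29Y = 1197.41, so Y = 1197.41/0.29 = 4129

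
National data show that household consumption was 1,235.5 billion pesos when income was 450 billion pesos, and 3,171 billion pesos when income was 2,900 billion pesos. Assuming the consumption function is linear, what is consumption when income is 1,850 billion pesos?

MPC = (3171 − 1235.5)/(2900 − 450) = 1935.5/2450 = 0.79
a = 1235.5 − 0.79(450) = 1235.5 − 355.5 = 880
C = 880 + 0.79(1850) = 880 + 1461.5 = 2341.5

C = 2341.5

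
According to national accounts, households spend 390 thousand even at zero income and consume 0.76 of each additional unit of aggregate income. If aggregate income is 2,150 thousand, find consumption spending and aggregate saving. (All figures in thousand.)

C = 2024; S = 126

C = 390 + 0.76(2150) = 390 + 1634 = 2024
S = Y − C = 2150 − 2024 = 126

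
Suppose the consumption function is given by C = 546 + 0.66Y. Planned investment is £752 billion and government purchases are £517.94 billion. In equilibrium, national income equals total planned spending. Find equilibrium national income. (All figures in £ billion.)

Y = C + I + G = 546 + 0.66Y + 752 + 517.94
Y − 0.66Y = 1815.94
0.34Y = 1815.94, so Y = 1815.94/0.34 = 5341

Y = 5341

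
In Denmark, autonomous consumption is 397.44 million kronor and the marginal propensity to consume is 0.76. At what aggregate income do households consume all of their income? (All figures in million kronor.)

Y = 1656

At break-even, C = Y: 397.44 + 0.76Y = Y
0.24Y = 397.44, so Y = 397.44/0.24 = 1656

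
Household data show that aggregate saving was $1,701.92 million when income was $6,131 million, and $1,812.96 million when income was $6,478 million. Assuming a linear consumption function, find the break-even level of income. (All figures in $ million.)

MPS = ΔS/ΔY = (1812.96 − 1701.92)/(6478 − 6131) = 111.04/347 = 0.32
MPC = 1 − MPS = 0.68
From S(6131) = 1701.92: −a + 0.32(6131) = 1701.92, so a = 1961.92 − 1701.92 = 260
Break-even (S = 0): Y = a/MPS = 260/0.32 = 812.5

Y = 812.5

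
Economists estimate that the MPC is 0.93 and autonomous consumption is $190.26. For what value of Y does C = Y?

At break-even, C = Y: 190.26 + 0.93Y = Y
0.07Y = 190.26, so Y = 190.26/0.07 = 2718

Y = 2718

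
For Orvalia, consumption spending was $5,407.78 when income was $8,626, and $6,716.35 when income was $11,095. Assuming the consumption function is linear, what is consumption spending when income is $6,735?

MPC = (6716.35 − 5407.78)/(11095 − 8626) = 1308.57/2469 = 0.53
a = 5407.78 − 0.53(8626) = 5407.78 − 4571.78 = 836
C = 836 + 0.53(6735) = 836 + 3569.55 = 4405.55

C = 4405.55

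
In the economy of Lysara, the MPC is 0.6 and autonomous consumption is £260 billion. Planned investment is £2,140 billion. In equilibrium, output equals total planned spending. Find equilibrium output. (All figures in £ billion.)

Y = 6000

Y = C + I = 260 + 0.6Y + 2140
Y − 0.6Y = 2400
0.4Y = 2400, so Y = 2400/0.4 = 6000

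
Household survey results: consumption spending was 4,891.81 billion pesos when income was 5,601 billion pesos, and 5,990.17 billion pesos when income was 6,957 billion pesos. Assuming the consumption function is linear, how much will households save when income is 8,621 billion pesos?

S = 1282.99

MPC = (5990.17 − 4891.81)/(6957 − 5601) = 1098.36/1356 = 0.81
a = 4891.81 − 0.81(5601) = 4891.81 − 4536.81 = 355
C = 355 + 0.81(8621) = 7338.01
S = 8621 − 7338.01 = 1282.99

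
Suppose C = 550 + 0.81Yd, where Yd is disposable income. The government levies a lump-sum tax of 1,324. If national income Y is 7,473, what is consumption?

C = 5530.69

Yd = Y − T = 7473 − 1324 = 6149
C = 550 + 0.81(6149) = 550 + 4980.69 = 5530.69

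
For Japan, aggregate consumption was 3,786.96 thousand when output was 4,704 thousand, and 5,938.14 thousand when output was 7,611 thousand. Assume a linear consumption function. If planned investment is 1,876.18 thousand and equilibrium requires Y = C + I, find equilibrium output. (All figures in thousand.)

Y = 8393

MPC = (5938.14 − 3786.96)/(7611 − 4704) = 2151.18/2907 = 0.74
a = 3786.96 − 0.74(4704) = 306
Equilibrium: Y = 306 + 0.74Y + 1876.18
0.26Y = 2182.18, so Y = 2182.18/0.26 = 8393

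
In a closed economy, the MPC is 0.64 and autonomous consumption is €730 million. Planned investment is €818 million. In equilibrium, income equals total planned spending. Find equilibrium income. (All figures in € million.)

Y = C + I = 730 + 0.64Y + 818
Y − 0.64Y = 1548
0.36Y = 1548, so Y = 1548/0.36 = 4300

Y = 4300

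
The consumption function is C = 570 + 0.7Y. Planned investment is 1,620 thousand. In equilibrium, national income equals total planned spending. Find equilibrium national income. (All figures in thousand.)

Y = C + I = 570 + 0.7Y + 1620
Y − 0.7Y = 2190
0.3Y = 2190, so Y = 2190/0.3 = 7300

Y = 7300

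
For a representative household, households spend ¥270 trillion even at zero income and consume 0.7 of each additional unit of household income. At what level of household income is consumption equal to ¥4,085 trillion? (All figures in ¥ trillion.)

Y = 5450

270 + 0.7Y = 4085
0.7Y = 3815, so Y = 3815/0.7 = 5450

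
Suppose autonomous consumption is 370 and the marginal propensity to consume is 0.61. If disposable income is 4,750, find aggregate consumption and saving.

C = 3267.5; S = 1482.5

C = 370 + 0.61(4750) = 370 + 2897.5 = 3267.5
S = Y − C = 4750 − 3267.5 = 1482.5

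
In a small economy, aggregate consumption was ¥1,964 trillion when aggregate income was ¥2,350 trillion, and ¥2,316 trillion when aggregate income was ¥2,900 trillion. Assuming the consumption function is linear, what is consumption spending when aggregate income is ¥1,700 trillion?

C = 1548

MPC = (2316 − 1964)/(2900 − 2350) = 352/550 = 0.64
a = 1964 − 0.64(2350) = 1964 − 1504 = 460
C = 460 + 0.64(1700) = 460 + 1088 = 1548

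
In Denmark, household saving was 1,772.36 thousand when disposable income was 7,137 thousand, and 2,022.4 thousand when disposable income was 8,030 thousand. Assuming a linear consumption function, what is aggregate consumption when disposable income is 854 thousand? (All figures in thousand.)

C = 840.88

MPS = ΔS/ΔY = (2022.4 − 1772.36)/(8030 − 7137) = 250.04/893 = 0.28
MPC = 1 − MPS = 0.72
Autonomous saving = 1772.36 − 0.28(7137) = -226, so a = 226
C = 226 + 0.72(854) = 226 + 614.88 = 840.88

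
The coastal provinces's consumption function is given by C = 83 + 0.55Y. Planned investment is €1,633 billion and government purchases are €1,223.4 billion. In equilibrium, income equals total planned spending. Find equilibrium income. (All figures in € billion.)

Y = 6532

Y = C + I + G = 83 + 0.55Y + 1633 + 1223.4
Y − 0.55Y = 2939.4
0.45Y = 2939.4, so Y = 2939.4/0.45 = 6532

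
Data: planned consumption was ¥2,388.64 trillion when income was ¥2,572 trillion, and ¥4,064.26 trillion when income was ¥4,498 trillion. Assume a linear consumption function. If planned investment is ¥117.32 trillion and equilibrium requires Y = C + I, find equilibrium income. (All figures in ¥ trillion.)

Y = 2064

MPC = (4064.26 − 2388.64)/(4498 − 2572) = 1675.62/1926 = 0.87
a = 2388.64 − 0.87(2572) = 151
Equilibrium: Y = 151 + 0.87Y + 117.32
0.13Y = 268.32, so Y = 268.32/0.13 = 2064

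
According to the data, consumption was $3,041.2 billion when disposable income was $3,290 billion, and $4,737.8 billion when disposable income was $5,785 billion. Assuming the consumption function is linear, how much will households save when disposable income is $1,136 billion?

S = -440.48

MPC = (4737.8 − 3041.2)/(5785 − 3290) = 1696.6/2495 = 0.68
a = 3041.2 − 0.68(3290) = 3041.2 − 2237.2 = 804
C = 804 + 0.68(1136) = 1576.48
S = 1136 − 1576.48 = -440.48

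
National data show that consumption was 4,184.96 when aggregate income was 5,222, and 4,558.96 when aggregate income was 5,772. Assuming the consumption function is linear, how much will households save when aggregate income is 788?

S = -381.84

MPC = (4558.96 − 4184.96)/(5772 − 5222) = 374/550 = 0.68
a = 4184.96 − 0.68(5222) = 4184.96 − 3550.96 = 634
C = 634 + 0.68(788) = 1169.84
S = 788 − 1169.84 = -381.84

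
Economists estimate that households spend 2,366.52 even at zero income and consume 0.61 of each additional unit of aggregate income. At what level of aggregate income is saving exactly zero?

At break-even, C = Y: 2366.52 + 0.61Y = Y
0.39Y = 2366.52, so Y = 2366.52/0.39 = 6068

Y = 6068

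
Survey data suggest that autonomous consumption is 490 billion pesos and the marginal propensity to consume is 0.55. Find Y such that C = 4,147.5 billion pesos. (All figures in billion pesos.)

490 + 0.55Y = 4147.5
0.55Y = 3657.5, so Y = 3657.5/0.55 = 6650

Y = 6650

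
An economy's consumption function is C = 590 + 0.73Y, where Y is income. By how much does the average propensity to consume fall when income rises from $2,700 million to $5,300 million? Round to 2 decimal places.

At Y = 2700: C = 590 + 0.73(2700) = 2561, APC = 2561/2700 = 0.949
At Y = 5300: C = 4459, APC = 4459/5300 = 0.841
Fall in APC = 0.949 − 0.841 = 0.108 ≈ 0.11

ΔAPC = 0.11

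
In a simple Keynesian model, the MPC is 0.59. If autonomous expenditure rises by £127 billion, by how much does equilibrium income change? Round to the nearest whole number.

ΔY ≈ 310

The multiplier is 1/(1 − MPC) = 1/0.41.
ΔY = 127/0.41 = 309.76 ≈ 310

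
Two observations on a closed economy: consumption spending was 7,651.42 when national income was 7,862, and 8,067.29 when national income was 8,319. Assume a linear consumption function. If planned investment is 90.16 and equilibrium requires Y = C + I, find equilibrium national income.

Y = 6524

MPC = (8067.29 − 7651.42)/(8319 − 7862) = 415.87/457 = 0.91
a = 7651.42 − 0.91(7862) = 497
Equilibrium: Y = 497 + 0.91Y + 90.16
0.09Y = 587.16, so Y = 587.16/0.09 = 6524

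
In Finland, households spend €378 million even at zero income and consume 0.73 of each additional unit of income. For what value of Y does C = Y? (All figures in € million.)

Y = 1400

At break-even, C = Y: 378 + 0.73Y = Y
0.27Y = 378, so Y = 378/0.27 = 1400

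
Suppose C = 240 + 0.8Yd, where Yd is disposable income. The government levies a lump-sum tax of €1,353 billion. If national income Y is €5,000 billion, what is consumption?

Yd = Y − T = 5000 − 1353 = 3647
C = 240 + 0.8(3647) = 240 + 2917.6 = 3157.6

C = 3157.6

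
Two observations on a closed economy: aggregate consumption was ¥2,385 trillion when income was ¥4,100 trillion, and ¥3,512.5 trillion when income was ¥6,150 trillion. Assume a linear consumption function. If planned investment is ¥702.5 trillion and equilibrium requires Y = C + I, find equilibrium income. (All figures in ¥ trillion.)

MPC = (3512.5 − 2385)/(6150 − 4100) = 1127.5/2050 = 0.55
a = 2385 − 0.55(4100) = 130
Equilibrium: Y = 130 + 0.55Y + 702.5
0.45Y = 832.5, so Y = 832.5/0.45 = 1850

Y = 1850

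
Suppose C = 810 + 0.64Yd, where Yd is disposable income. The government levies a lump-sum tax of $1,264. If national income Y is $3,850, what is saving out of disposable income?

S = 120.96

Yd = Y − T = 3850 − 1264 = 2586
C = 810 + 0.64(2586) = 810 + 1655.04 = 2465.04
S = Yd − C = 2586 − 2465.04 = 120.96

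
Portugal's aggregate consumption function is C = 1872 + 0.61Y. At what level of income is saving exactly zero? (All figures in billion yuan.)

Y = 4800

At break-even, C = Y: 1872 + 0.61Y = Y
0.39Y = 1872, so Y = 1872/0.39 = 4800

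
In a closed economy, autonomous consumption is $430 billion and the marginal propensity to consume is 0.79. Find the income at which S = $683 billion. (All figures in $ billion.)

Y = 5300

S = Y − C = -430 + 0.21Y
-430 + 0.21Y = 683, so 0.21Y = 1113 and Y = 5300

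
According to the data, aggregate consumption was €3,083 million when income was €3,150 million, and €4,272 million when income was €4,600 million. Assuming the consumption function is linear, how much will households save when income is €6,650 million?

S = 697

MPC = (4272 − 3083)/(4600 − 3150) = 1189/1450 = 0.82
a = 3083 − 0.82(3150) = 3083 − 2583 = 500
C = 500 + 0.82(6650) = 5953
S = 6650 − 5953 = 697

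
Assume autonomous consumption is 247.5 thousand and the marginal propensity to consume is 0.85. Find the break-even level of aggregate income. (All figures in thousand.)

At break-even, C = Y: 247.5 + 0.85Y = Y
0.15Y = 247.5, so Y = 247.5/0.15 = 1650

Y = 1650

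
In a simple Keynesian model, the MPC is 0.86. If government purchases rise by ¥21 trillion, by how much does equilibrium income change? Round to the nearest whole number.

ΔY ≈ 150

The multiplier is 1/(1 − MPC) = 1/0.14.
ΔY = 21/0.14 = 150.00 ≈ 150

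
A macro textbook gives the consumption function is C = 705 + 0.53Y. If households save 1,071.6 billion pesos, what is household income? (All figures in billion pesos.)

S = Y − C = -705 + 0.47Y
-705 + 0.47Y = 1071.6, so 0.47Y = 1776.6 and Y = 3780

Y = 3780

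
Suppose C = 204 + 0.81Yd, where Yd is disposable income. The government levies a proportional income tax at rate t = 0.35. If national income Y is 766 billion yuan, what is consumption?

Yd = (1 − 0.35)(766) = 0.65(766) = 497.9
C = 204 + 0.81(497.9) = 204 + 403.299 = 607.299

C = 607.299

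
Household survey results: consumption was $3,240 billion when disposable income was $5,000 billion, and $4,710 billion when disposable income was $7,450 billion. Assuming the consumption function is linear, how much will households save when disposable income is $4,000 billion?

MPC = (4710 − 3240)/(7450 − 5000) = 1470/2450 = 0.6
a = 3240 − 0.6(5000) = 3240 − 3000 = 240
C = 240 + 0.6(4000) = 2640
S = 4000 − 2640 = 1360

S = 1360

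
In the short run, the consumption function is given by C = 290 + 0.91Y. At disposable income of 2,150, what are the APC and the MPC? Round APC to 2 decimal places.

APC = 1.04; MPC = 0.91

MPC = 0.91 (the slope of the consumption function)
C = 290 + 0.91(2150) = 2246.5, so APC = 2246.5/2150 = 1.04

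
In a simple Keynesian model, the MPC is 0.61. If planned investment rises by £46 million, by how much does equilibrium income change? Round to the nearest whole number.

The multiplier is 1/(1 − MPC) = 1/0.39.
ΔY = 46/0.39 = 117.95 ≈ 118

ΔY ≈ 118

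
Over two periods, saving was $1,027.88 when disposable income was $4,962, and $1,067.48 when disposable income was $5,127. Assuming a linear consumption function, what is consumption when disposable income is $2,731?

C = 2238.56

MPS = ΔS/ΔY = (1067.48 − 1027.88)/(5127 − 4962) = 39.6/165 = 0.24
MPC = 1 − MPS = 0.76
Autonomous saving = 1027.88 − 0.24(4962) = -163, so a = 163
C = 163 + 0.76(2731) = 163 + 2075.56 = 2238.56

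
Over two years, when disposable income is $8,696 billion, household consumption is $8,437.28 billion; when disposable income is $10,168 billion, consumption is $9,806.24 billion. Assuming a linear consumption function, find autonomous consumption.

MPC = ΔC/ΔY = (9806.24 − 8437.28)/(10168 − 8696) = 1368.96/1472 = 0.93
a = C − MPC·Y = 8437.28 − 0.93(8696) = 8437.28 − 8087.28 = 350

a = 350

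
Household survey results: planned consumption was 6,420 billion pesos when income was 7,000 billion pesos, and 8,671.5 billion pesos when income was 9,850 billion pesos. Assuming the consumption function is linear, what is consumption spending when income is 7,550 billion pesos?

C = 6854.5

MPC = (8671.5 − 6420)/(9850 − 7000) = 2251.5/2850 = 0.79
a = 6420 − 0.79(7000) = 6420 − 5530 = 890
C = 890 + 0.79(7550) = 890 + 5964.5 = 6854.5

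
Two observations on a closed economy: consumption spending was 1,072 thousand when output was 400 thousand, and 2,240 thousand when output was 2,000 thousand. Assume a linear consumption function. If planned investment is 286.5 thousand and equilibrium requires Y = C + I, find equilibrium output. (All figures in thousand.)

Y = 3950

MPC = (2240 − 1072)/(2000 − 400) = 1168/1600 = 0.73
a = 1072 − 0.73(400) = 780
Equilibrium: Y = 780 + 0.73Y + 286.5
0.27Y = 1066.5, so Y = 1066.5/0.27 = 3950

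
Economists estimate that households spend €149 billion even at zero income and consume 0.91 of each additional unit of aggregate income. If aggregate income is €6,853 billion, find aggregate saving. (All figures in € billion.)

C = 149 + 0.91(6853) = 149 + 6236.23 = 6385.23
S = Y − C = 6853 − 6385.23 = 467.77

S = 467.77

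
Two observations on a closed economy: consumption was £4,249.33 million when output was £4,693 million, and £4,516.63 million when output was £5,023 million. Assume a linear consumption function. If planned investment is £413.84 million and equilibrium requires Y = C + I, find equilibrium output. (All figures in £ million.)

Y = 4536

MPC = (4516.63 − 4249.33)/(5023 − 4693) = 267.3/330 = 0.81
a = 4249.33 − 0.81(4693) = 448
Equilibrium: Y = 448 + 0.81Y + 413.84
0.19Y = 861.84, so Y = 861.84/0.19 = 4536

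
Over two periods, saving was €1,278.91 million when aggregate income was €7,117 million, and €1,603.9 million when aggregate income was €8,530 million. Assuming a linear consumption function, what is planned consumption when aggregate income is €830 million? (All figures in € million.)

C = 997.1

MPS = ΔS/ΔY = (1603.9 − 1278.91)/(8530 − 7117) = 324.99/1413 = 0.23
MPC = 1 − MPS = 0.77
Autonomous saving = 1278.91 − 0.23(7117) = -358, so a = 358
C = 358 + 0.77(830) = 358 + 639.1 = 997.1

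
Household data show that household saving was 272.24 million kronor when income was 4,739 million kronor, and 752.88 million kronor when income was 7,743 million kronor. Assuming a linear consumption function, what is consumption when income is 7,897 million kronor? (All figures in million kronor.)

MPS = ΔS/ΔY = (752.88 − 272.24)/(7743 − 4739) = 480.64/3004 = 0.16
MPC = 1 − MPS = 0.84
Autonomous saving = 272.24 − 0.16(4739) = -486, so a = 486
C = 486 + 0.84(7897) = 486 + 6633.48 = 7119.48

C = 7119.48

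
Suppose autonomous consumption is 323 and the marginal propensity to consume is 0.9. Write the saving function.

S = Y − C = Y − (323 + 0.9Y) = -323 + (1 − 0.9)Y

S = -323 + 0.1Y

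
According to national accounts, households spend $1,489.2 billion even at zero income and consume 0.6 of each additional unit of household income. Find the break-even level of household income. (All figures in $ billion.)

At break-even, C = Y: 1489.2 + 0.6Y = Y
0.4Y = 1489.2, so Y = 1489.2/0.4 = 3723

Y = 3723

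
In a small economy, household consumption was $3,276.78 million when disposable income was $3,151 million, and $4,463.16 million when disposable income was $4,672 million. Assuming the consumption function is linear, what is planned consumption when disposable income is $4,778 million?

MPC = (4463.16 − 3276.78)/(4672 − 3151) = 1186.38/1521 = 0.78
a = 3276.78 − 0.78(3151) = 3276.78 − 2457.78 = 819
C = 819 + 0.78(4778) = 819 + 3726.84 = 4545.84

C = 4545.84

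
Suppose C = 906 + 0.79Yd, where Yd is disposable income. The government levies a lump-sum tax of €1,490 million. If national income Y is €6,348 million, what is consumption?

C = 4743.82

Yd = Y − T = 6348 − 1490 = 4858
C = 906 + 0.79(4858) = 906 + 3837.82 = 4743.82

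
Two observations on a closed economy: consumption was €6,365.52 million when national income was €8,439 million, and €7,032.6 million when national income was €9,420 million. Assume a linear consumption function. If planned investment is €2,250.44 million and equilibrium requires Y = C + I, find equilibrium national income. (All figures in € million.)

Y = 8992

MPC = (7032.6 − 6365.52)/(9420 − 8439) = 667.08/981 = 0.68
a = 6365.52 − 0.68(8439) = 627
Equilibrium: Y = 627 + 0.68Y + 2250.44
0.32Y = 2877.44, so Y = 2877.44/0.32 = 8992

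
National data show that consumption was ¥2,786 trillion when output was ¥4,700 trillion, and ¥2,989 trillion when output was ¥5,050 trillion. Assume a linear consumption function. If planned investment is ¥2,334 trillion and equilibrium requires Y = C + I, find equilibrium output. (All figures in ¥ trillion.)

MPC = (2989 − 2786)/(5050 − 4700) = 203/350 = 0.58
a = 2786 − 0.58(4700) = 60
Equilibrium: Y = 60 + 0.58Y + 2334
0.42Y = 2394, so Y = 2394/0.42 = 5700

Y = 5700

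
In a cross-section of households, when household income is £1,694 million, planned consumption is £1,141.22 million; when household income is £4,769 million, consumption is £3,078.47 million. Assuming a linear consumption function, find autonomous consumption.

a = 74

MPC = ΔC/ΔY = (3078.47 − 1141.22)/(4769 − 1694) = 1937.25/3075 = 0.63
a = C − MPC·Y = 1141.22 − 0.63(1694) = 1141.22 − 1067.22 = 74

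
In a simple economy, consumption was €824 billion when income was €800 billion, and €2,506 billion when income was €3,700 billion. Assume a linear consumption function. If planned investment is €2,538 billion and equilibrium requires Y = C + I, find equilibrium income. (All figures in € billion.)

Y = 6900

MPC = (2506 − 824)/(3700 − 800) = 1682/2900 = 0.58
a = 824 − 0.58(800) = 360
Equilibrium: Y = 360 + 0.58Y + 2538
0.42Y = 2898, so Y = 2898/0.42 = 6900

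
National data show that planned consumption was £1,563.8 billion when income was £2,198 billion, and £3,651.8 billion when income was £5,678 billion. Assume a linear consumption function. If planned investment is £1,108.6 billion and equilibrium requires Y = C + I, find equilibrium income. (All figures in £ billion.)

MPC = (3651.8 − 1563.8)/(5678 − 2198) = 2088/3480 = 0.6
a = 1563.8 − 0.6(2198) = 245
Equilibrium: Y = 245 + 0.6Y + 1108.6
0.4Y = 1353.6, so Y = 1353.6/0.4 = 3384

Y = 3384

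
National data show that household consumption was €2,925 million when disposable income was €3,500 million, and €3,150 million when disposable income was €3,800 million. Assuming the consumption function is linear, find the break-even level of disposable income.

MPC = (3150 − 2925)/(3800 − 3500) = 225/300 = 0.75
a = 2925 − 0.75(3500) = 2925 − 2625 = 300
Break-even: Y = a/(1−MPC) = 300/0.25 = 1200

Y = 1200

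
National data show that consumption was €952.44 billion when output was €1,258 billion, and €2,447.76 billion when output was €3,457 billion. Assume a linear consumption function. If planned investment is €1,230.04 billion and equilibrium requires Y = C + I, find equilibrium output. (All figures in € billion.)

Y = 4147

MPC = (2447.76 − 952.44)/(3457 − 1258) = 1495.32/2199 = 0.68
a = 952.44 − 0.68(1258) = 97
Equilibrium: Y = 97 + 0.68Y + 1230.04
0.32Y = 1327.04, so Y = 1327.04/0.32 = 4147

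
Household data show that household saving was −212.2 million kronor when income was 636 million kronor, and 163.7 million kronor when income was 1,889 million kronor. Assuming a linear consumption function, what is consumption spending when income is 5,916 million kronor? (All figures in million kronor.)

C = 4544.2

MPS = ΔS/ΔY = (163.7 − (-212.2))/(1889 − 636) = 375.9/1253 = 0.3
MPC = 1 − MPS = 0.7
Autonomous saving = -212.2 − 0.3(636) = -403, so a = 403
C = 403 + 0.7(5916) = 403 + 4141.2 = 4544.2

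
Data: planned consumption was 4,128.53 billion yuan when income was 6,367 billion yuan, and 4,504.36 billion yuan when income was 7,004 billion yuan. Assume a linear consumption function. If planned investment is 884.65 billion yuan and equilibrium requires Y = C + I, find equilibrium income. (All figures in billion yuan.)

MPC = (4504.36 − 4128.53)/(7004 − 6367) = 375.83/637 = 0.59
a = 4128.53 − 0.59(6367) = 372
Equilibrium: Y = 372 + 0.59Y + 884.65
0.41Y = 1256.65, so Y = 1256.65/0.41 = 3065

Y = 3065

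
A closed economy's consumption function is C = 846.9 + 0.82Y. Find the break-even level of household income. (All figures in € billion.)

Y = 4705

At break-even, C = Y: 846.9 + 0.82Y = Y
0.18Y = 846.9, so Y = 846.9/0.18 = 4705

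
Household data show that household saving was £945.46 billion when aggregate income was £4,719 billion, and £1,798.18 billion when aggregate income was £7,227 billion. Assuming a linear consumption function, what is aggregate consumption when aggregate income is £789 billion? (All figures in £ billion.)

C = 1179.74

MPS = ΔS/ΔY = (1798.18 − 945.46)/(7227 − 4719) = 852.72/2508 = 0.34
MPC = 1 − MPS = 0.66
Autonomous saving = 945.46 − 0.34(4719) = -659, so a = 659
C = 659 + 0.66(789) = 659 + 520.74 = 1179.74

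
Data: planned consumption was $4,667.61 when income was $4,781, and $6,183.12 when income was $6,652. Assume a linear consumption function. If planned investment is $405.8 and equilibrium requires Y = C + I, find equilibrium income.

MPC = (6183.12 − 4667.61)/(6652 − 4781) = 1515.51/1871 = 0.81
a = 4667.61 − 0.81(4781) = 795
Equilibrium: Y = 795 + 0.81Y + 405.8
0.19Y = 1200.8, so Y = 1200.8/0.19 = 6320

Y = 6320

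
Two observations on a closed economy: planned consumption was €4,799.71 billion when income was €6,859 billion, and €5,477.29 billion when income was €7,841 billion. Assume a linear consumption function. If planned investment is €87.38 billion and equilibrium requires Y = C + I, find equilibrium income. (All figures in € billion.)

Y = 498

MPC = (5477.29 − 4799.71)/(7841 − 6859) = 677.58/982 = 0.69
a = 4799.71 − 0.69(6859) = 67
Equilibrium: Y = 67 + 0.69Y + 87.38
0.31Y = 154.38, so Y = 154.38/0.31 = 498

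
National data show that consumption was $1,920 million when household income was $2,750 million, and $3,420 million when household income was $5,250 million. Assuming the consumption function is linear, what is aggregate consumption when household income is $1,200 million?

C = 990

MPC = (3420 − 1920)/(5250 − 2750) = 1500/2500 = 0.6
a = 1920 − 0.6(2750) = 1920 − 1650 = 270
C = 270 + 0.6(1200) = 270 + 720 = 990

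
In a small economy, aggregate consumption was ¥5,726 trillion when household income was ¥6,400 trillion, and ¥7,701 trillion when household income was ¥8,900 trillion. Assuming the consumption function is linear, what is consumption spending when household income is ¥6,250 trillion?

C = 5607.5

MPC = (7701 − 5726)/(8900 − 6400) = 1975/2500 = 0.79
a = 5726 − 0.79(6400) = 5726 − 5056 = 670
C = 670 + 0.79(6250) = 670 + 4937.5 = 5607.5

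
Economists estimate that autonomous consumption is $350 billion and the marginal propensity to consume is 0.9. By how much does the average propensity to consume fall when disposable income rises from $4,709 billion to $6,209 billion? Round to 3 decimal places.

ΔAPC = 0.018

At Y = 4709: C = 350 + 0.9(4709) = 4588.1, APC = 4588.1/4709 = 0.9743
At Y = 6209: C = 5938.1, APC = 5938.1/6209 = 0.9564
Fall in APC = 0.9743 − 0.9564 = 0.0179 ≈ 0.018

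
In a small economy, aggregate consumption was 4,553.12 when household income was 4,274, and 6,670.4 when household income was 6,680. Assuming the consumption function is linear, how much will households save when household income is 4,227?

MPC = (6670.4 − 4553.12)/(6680 − 4274) = 2117.28/2406 = 0.88
a = 4553.12 − 0.88(4274) = 4553.12 − 3761.12 = 792
C = 792 + 0.88(4227) = 4511.76
S = 4227 − 4511.76 = -284.76

S = -284.76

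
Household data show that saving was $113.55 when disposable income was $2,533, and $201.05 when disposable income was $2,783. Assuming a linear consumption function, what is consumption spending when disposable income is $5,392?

C = 4277.8

MPS = ΔS/ΔY = (201.05 − 113.55)/(2783 − 2533) = 87.5/250 = 0.35
MPC = 1 − MPS = 0.65
Autonomous saving = 113.55 − 0.35(2533) = -773, so a = 773
C = 773 + 0.65(5392) = 773 + 3504.8 = 4277.8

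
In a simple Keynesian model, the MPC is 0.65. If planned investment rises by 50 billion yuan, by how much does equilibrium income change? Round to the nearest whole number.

The multiplier is 1/(1 − MPC) = 1/0.35.
ΔY = 50/0.35 = 142.86 ≈ 143

ΔY ≈ 143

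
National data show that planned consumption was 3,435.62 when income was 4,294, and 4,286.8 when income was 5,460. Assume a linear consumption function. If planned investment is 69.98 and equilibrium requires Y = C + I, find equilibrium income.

MPC = (4286.8 − 3435.62)/(5460 − 4294) = 851.18/1166 = 0.73
a = 3435.62 − 0.73(4294) = 301
Equilibrium: Y = 301 + 0.73Y + 69.98
0.27Y = 370.98, so Y = 370.98/0.27 = 1374

Y = 1374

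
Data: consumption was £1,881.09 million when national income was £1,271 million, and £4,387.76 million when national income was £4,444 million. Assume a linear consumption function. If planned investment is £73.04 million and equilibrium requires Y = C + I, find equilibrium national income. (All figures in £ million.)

Y = 4524

MPC = (4387.76 − 1881.09)/(4444 − 1271) = 2506.67/3173 = 0.79
a = 1881.09 − 0.79(1271) = 877
Equilibrium: Y = 877 + 0.79Y + 73.04
0.21Y = 950.04, so Y = 950.04/0.21 = 4524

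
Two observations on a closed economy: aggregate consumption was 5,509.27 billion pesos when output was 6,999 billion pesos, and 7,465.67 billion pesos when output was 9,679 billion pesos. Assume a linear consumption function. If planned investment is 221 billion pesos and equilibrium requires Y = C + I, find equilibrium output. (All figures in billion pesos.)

Y = 2300

MPC = (7465.67 − 5509.27)/(9679 − 6999) = 1956.4/2680 = 0.73
a = 5509.27 − 0.73(6999) = 400
Equilibrium: Y = 400 + 0.73Y + 221
0.27Y = 621, so Y = 621/0.27 = 2300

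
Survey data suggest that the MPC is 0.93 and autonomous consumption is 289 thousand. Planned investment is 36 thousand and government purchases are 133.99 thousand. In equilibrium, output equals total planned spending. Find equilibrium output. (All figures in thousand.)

Y = 6557

Y = C + I + G = 289 + 0.93Y + 36 + 133.99
Y − 0.93Y = 458.99
0.07Y = 458.99, so Y = 458.99/0.07 = 6557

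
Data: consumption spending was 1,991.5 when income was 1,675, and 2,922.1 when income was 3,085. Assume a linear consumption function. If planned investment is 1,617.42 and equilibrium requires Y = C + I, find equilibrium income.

Y = 7363

MPC = (2922.1 − 1991.5)/(3085 − 1675) = 930.6/1410 = 0.66
a = 1991.5 − 0.66(1675) = 886
Equilibrium: Y = 886 + 0.66Y + 1617.42
0.34Y = 2503.42, so Y = 2503.42/0.34 = 7363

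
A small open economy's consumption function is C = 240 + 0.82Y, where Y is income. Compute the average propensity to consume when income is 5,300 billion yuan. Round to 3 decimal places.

C = 240 + 0.82(5300) = 4586
APC = C/Y = 4586/5300 = 0.865

APC = 0.865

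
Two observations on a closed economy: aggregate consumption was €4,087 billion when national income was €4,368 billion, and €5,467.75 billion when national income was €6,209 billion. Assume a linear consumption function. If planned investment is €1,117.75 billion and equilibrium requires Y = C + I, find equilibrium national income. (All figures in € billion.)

MPC = (5467.75 − 4087)/(6209 − 4368) = 1380.75/1841 = 0.75
a = 4087 − 0.75(4368) = 811
Equilibrium: Y = 811 + 0.75Y + 1117.75
0.25Y = 1928.75, so Y = 1928.75/0.25 = 7715

Y = 7715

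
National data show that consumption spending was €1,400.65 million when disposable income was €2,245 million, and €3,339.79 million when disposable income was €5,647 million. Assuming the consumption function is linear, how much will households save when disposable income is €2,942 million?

S = 1144.06

MPC = (3339.79 − 1400.65)/(5647 − 2245) = 1939.14/3402 = 0.57
a = 1400.65 − 0.57(2245) = 1400.65 − 1279.65 = 121
C = 121 + 0.57(2942) = 1797.94
S = 2942 − 1797.94 = 1144.06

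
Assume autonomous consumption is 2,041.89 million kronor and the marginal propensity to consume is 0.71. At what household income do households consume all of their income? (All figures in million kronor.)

Y = 7041

At break-even, C = Y: 2041.89 + 0.71Y = Y
0.29Y = 2041.89, so Y = 2041.89/0.29 = 7041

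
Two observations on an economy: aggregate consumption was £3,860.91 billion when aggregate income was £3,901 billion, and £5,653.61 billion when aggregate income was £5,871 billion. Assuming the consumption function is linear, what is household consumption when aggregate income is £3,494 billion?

C = 3490.54

MPC = (5653.61 − 3860.91)/(5871 − 3901) = 1792.7/1970 = 0.91
a = 3860.91 − 0.91(3901) = 3860.91 − 3549.91 = 311
C = 311 + 0.91(3494) = 311 + 3179.54 = 3490.54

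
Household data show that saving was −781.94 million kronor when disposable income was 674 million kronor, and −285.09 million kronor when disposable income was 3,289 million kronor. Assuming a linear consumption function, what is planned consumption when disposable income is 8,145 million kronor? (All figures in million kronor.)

MPS = ΔS/ΔY = (-285.09 − (-781.94))/(3289 − 674) = 496.85/2615 = 0.19
MPC = 1 − MPS = 0.81
Autonomous saving = -781.94 − 0.19(674) = -910, so a = 910
C = 910 + 0.81(8145) = 910 + 6597.45 = 7507.45

C = 7507.45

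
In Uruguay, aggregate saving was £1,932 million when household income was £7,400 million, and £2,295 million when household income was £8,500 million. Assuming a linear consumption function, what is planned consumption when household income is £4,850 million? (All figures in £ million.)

MPS = ΔS/ΔY = (2295 − 1932)/(8500 − 7400) = 363/1100 = 0.33
MPC = 1 − MPS = 0.67
Autonomous saving = 1932 − 0.33(7400) = -510, so a = 510
C = 510 + 0.67(4850) = 510 + 3249.5 = 3759.5

C = 3759.5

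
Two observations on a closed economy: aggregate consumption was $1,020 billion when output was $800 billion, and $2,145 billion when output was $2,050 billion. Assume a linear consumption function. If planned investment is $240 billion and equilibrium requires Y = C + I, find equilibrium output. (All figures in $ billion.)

Y = 5400

MPC = (2145 − 1020)/(2050 − 800) = 1125/1250 = 0.9
a = 1020 − 0.9(800) = 300
Equilibrium: Y = 300 + 0.9Y + 240
0.1Y = 540, so Y = 540/0.1 = 5400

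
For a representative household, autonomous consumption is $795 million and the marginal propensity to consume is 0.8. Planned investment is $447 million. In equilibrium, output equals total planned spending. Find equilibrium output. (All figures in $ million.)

Y = 6210

Y = C + I = 795 + 0.8Y + 447
Y − 0.8Y = 1242
0.2Y = 1242, so Y = 1242/0.2 = 6210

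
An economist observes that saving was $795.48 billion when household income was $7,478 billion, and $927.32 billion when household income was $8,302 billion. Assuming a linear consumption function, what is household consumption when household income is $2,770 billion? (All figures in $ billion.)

MPS = ΔS/ΔY = (927.32 − 795.48)/(8302 − 7478) = 131.84/824 = 0.16
MPC = 1 − MPS = 0.84
Autonomous saving = 795.48 − 0.16(7478) = -401, so a = 401
C = 401 + 0.84(2770) = 401 + 2326.8 = 2727.8

C = 2727.8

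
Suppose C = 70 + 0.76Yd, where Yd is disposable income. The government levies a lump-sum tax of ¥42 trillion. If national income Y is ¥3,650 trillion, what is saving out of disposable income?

Yd = Y − T = 3650 − 42 = 3608
C = 70 + 0.76(3608) = 70 + 2742.08 = 2812.08
S = Yd − C = 3608 − 2812.08 = 795.92

S = 795.92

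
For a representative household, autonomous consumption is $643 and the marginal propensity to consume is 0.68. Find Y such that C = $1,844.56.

643 + 0.68Y = 1844.56
0.68Y = 1201.56, so Y = 1201.56/0.68 = 1767

Y = 1767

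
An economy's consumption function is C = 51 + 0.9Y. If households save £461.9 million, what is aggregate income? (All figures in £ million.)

Y = 5129

S = Y − C = -51 + 0.1Y
-51 + 0.1Y = 461.9, so 0.1Y = 512.9 and Y = 5129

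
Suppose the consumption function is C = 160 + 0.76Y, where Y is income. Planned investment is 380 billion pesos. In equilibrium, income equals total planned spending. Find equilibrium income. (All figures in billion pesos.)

Y = C + I = 160 + 0.76Y + 380
Y − 0.76Y = 540
0.24Y = 540, so Y = 540/0.24 = 2250

Y = 2250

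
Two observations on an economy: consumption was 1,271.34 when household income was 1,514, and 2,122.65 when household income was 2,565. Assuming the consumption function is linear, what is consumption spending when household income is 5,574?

C = 4559.94

MPC = (2122.65 − 1271.34)/(2565 − 1514) = 851.31/1051 = 0.81
a = 1271.34 − 0.81(1514) = 1271.34 − 1226.34 = 45
C = 45 + 0.81(5574) = 45 + 4514.94 = 4559.94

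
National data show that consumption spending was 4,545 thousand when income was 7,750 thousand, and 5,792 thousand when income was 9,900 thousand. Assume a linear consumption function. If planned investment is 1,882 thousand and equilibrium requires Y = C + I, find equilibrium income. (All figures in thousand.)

Y = 4600

MPC = (5792 − 4545)/(9900 − 7750) = 1247/2150 = 0.58
a = 4545 − 0.58(7750) = 50
Equilibrium: Y = 50 + 0.58Y + 1882
0.42Y = 1932, so Y = 1932/0.42 = 4600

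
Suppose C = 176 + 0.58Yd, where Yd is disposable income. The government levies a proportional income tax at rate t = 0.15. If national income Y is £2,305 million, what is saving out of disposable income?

Yd = (1 − 0.15)(2305) = 0.85(2305) = 1959.25
C = 176 + 0.58(1959.25) = 176 + 1136.365 = 1312.365
S = Yd − C = 1959.25 − 1312.365 = 646.885

S = 646.885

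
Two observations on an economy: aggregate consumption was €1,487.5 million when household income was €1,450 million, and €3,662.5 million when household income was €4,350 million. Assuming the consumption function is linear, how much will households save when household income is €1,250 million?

S = -87.5

MPC = (3662.5 − 1487.5)/(4350 − 1450) = 2175/2900 = 0.75
a = 1487.5 − 0.75(1450) = 1487.5 − 1087.5 = 400
C = 400 + 0.75(1250) = 1337.5
S = 1250 − 1337.5 = -87.5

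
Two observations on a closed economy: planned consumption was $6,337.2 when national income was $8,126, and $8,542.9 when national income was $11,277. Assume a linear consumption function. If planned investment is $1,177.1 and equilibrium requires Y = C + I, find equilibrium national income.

MPC = (8542.9 − 6337.2)/(11277 − 8126) = 2205.7/3151 = 0.7
a = 6337.2 − 0.7(8126) = 649
Equilibrium: Y = 649 + 0.7Y + 1177.1
0.3Y = 1826.1, so Y = 1826.1/0.3 = 6087

Y = 6087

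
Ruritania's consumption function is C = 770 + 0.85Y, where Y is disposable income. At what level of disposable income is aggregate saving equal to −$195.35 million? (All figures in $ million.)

S = Y − C = -770 + 0.15Y
-770 + 0.15Y = -195.35, so 0.15Y = 574.65 and Y = 3831

Y = 3831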